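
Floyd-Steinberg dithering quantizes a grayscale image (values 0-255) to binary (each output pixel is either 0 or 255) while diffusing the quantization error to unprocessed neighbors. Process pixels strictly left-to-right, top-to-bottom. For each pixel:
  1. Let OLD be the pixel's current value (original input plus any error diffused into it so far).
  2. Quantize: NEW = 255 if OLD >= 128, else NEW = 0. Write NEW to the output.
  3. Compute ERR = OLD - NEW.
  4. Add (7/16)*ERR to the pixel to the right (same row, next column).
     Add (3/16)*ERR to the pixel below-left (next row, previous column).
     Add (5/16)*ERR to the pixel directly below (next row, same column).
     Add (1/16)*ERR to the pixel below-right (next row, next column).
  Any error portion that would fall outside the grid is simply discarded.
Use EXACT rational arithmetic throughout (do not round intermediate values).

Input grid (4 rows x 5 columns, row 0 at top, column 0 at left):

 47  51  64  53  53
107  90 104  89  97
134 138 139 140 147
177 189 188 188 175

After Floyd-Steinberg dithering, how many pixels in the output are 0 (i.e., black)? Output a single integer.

(0,0): OLD=47 → NEW=0, ERR=47
(0,1): OLD=1145/16 → NEW=0, ERR=1145/16
(0,2): OLD=24399/256 → NEW=0, ERR=24399/256
(0,3): OLD=387881/4096 → NEW=0, ERR=387881/4096
(0,4): OLD=6188575/65536 → NEW=0, ERR=6188575/65536
(1,0): OLD=34587/256 → NEW=255, ERR=-30693/256
(1,1): OLD=165309/2048 → NEW=0, ERR=165309/2048
(1,2): OLD=12538753/65536 → NEW=255, ERR=-4172927/65536
(1,3): OLD=29988781/262144 → NEW=0, ERR=29988781/262144
(1,4): OLD=765364839/4194304 → NEW=255, ERR=-304182681/4194304
(2,0): OLD=3659119/32768 → NEW=0, ERR=3659119/32768
(2,1): OLD=202004405/1048576 → NEW=255, ERR=-65382475/1048576
(2,2): OLD=1985025119/16777216 → NEW=0, ERR=1985025119/16777216
(2,3): OLD=56354088109/268435456 → NEW=255, ERR=-12096953171/268435456
(2,4): OLD=480051574139/4294967296 → NEW=0, ERR=480051574139/4294967296
(3,0): OLD=3358878847/16777216 → NEW=255, ERR=-919311233/16777216
(3,1): OLD=23448534419/134217728 → NEW=255, ERR=-10776986221/134217728
(3,2): OLD=762349280961/4294967296 → NEW=255, ERR=-332867379519/4294967296
(3,3): OLD=1446219358617/8589934592 → NEW=255, ERR=-744213962343/8589934592
(3,4): OLD=23255732361117/137438953472 → NEW=255, ERR=-11791200774243/137438953472
Output grid:
  Row 0: .....  (5 black, running=5)
  Row 1: #.#.#  (2 black, running=7)
  Row 2: .#.#.  (3 black, running=10)
  Row 3: #####  (0 black, running=10)

Answer: 10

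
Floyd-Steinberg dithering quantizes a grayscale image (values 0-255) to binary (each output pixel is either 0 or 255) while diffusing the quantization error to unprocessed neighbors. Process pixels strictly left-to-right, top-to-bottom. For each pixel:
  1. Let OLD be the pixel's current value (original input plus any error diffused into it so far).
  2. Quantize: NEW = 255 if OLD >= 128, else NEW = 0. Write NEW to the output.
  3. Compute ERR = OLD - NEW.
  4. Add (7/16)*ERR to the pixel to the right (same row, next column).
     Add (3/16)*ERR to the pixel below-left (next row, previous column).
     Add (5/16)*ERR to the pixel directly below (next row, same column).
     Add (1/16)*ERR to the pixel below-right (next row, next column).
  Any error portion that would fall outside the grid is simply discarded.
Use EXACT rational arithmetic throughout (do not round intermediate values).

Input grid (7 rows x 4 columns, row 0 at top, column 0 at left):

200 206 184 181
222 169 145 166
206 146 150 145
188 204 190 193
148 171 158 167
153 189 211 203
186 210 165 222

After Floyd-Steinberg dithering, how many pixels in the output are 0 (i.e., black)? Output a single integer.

(0,0): OLD=200 → NEW=255, ERR=-55
(0,1): OLD=2911/16 → NEW=255, ERR=-1169/16
(0,2): OLD=38921/256 → NEW=255, ERR=-26359/256
(0,3): OLD=556863/4096 → NEW=255, ERR=-487617/4096
(1,0): OLD=48925/256 → NEW=255, ERR=-16355/256
(1,1): OLD=195531/2048 → NEW=0, ERR=195531/2048
(1,2): OLD=8369319/65536 → NEW=0, ERR=8369319/65536
(1,3): OLD=186891585/1048576 → NEW=255, ERR=-80495295/1048576
(2,0): OLD=6682601/32768 → NEW=255, ERR=-1673239/32768
(2,1): OLD=181872787/1048576 → NEW=255, ERR=-85514093/1048576
(2,2): OLD=305769407/2097152 → NEW=255, ERR=-229004353/2097152
(2,3): OLD=2725227427/33554432 → NEW=0, ERR=2725227427/33554432
(3,0): OLD=2629856089/16777216 → NEW=255, ERR=-1648333991/16777216
(3,1): OLD=30028564807/268435456 → NEW=0, ERR=30028564807/268435456
(3,2): OLD=923194804409/4294967296 → NEW=255, ERR=-172021856071/4294967296
(3,3): OLD=13333850655887/68719476736 → NEW=255, ERR=-4189615911793/68719476736
(4,0): OLD=593874134949/4294967296 → NEW=255, ERR=-501342525531/4294967296
(4,1): OLD=4852939478895/34359738368 → NEW=255, ERR=-3908793804945/34359738368
(4,2): OLD=100356440288911/1099511627776 → NEW=0, ERR=100356440288911/1099511627776
(4,3): OLD=3261183283342233/17592186044416 → NEW=255, ERR=-1224824157983847/17592186044416
(5,0): OLD=52332557088789/549755813888 → NEW=0, ERR=52332557088789/549755813888
(5,1): OLD=3604897587177267/17592186044416 → NEW=255, ERR=-881109854148813/17592186044416
(5,2): OLD=1736755982123007/8796093022208 → NEW=255, ERR=-506247738540033/8796093022208
(5,3): OLD=45533534187406047/281474976710656 → NEW=255, ERR=-26242584873811233/281474976710656
(6,0): OLD=58084225239941817/281474976710656 → NEW=255, ERR=-13691893821275463/281474976710656
(6,1): OLD=757618362996587679/4503599627370496 → NEW=255, ERR=-390799541982888801/4503599627370496
(6,2): OLD=6372703815110368041/72057594037927936 → NEW=0, ERR=6372703815110368041/72057594037927936
(6,3): OLD=262819810615894276383/1152921504606846976 → NEW=255, ERR=-31175173058851702497/1152921504606846976
Output grid:
  Row 0: ####  (0 black, running=0)
  Row 1: #..#  (2 black, running=2)
  Row 2: ###.  (1 black, running=3)
  Row 3: #.##  (1 black, running=4)
  Row 4: ##.#  (1 black, running=5)
  Row 5: .###  (1 black, running=6)
  Row 6: ##.#  (1 black, running=7)

Answer: 7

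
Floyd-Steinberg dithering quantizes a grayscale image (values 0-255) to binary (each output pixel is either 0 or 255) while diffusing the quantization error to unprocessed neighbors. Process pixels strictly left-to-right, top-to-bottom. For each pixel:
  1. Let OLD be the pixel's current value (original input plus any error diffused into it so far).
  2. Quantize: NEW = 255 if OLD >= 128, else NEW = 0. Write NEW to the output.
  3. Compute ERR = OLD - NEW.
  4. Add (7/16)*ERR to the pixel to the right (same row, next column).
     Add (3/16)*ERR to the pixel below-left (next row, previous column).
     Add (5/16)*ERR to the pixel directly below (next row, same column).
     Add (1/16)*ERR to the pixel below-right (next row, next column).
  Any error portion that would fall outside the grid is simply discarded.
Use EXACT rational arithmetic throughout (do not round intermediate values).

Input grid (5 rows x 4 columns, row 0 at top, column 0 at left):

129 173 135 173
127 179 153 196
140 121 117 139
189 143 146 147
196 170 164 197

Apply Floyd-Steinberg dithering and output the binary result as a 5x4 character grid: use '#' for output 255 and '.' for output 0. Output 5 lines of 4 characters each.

(0,0): OLD=129 → NEW=255, ERR=-126
(0,1): OLD=943/8 → NEW=0, ERR=943/8
(0,2): OLD=23881/128 → NEW=255, ERR=-8759/128
(0,3): OLD=292991/2048 → NEW=255, ERR=-229249/2048
(1,0): OLD=14045/128 → NEW=0, ERR=14045/128
(1,1): OLD=248971/1024 → NEW=255, ERR=-12149/1024
(1,2): OLD=3696359/32768 → NEW=0, ERR=3696359/32768
(1,3): OLD=108052737/524288 → NEW=255, ERR=-25640703/524288
(2,0): OLD=2819113/16384 → NEW=255, ERR=-1358807/16384
(2,1): OLD=57156307/524288 → NEW=0, ERR=57156307/524288
(2,2): OLD=199265951/1048576 → NEW=255, ERR=-68120929/1048576
(2,3): OLD=1717062979/16777216 → NEW=0, ERR=1717062979/16777216
(3,0): OLD=1539506713/8388608 → NEW=255, ERR=-599588327/8388608
(3,1): OLD=17237909895/134217728 → NEW=255, ERR=-16987610745/134217728
(3,2): OLD=206863468921/2147483648 → NEW=0, ERR=206863468921/2147483648
(3,3): OLD=7458334466511/34359738368 → NEW=255, ERR=-1303398817329/34359738368
(4,0): OLD=321976896613/2147483648 → NEW=255, ERR=-225631433627/2147483648
(4,1): OLD=1684911211311/17179869184 → NEW=0, ERR=1684911211311/17179869184
(4,2): OLD=122038763146959/549755813888 → NEW=255, ERR=-18148969394481/549755813888
(4,3): OLD=1554472682271065/8796093022208 → NEW=255, ERR=-688531038391975/8796093022208
Row 0: #.##
Row 1: .#.#
Row 2: #.#.
Row 3: ##.#
Row 4: #.##

Answer: #.##
.#.#
#.#.
##.#
#.##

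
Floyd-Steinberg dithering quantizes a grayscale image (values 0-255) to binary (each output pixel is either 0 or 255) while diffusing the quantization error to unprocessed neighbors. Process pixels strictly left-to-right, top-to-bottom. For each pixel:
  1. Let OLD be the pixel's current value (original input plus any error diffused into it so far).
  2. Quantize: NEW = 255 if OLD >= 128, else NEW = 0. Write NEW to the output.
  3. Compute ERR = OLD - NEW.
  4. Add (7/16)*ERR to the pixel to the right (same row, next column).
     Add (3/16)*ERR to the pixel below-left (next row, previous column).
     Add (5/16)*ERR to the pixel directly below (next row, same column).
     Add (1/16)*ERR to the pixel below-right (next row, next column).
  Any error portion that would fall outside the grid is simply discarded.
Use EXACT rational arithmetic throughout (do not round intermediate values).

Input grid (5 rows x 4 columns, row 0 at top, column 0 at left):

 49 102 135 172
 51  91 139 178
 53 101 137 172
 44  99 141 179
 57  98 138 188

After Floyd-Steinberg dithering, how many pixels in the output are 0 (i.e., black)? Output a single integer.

Answer: 11

Derivation:
(0,0): OLD=49 → NEW=0, ERR=49
(0,1): OLD=1975/16 → NEW=0, ERR=1975/16
(0,2): OLD=48385/256 → NEW=255, ERR=-16895/256
(0,3): OLD=586247/4096 → NEW=255, ERR=-458233/4096
(1,0): OLD=22901/256 → NEW=0, ERR=22901/256
(1,1): OLD=326451/2048 → NEW=255, ERR=-195789/2048
(1,2): OLD=4147759/65536 → NEW=0, ERR=4147759/65536
(1,3): OLD=174697081/1048576 → NEW=255, ERR=-92689799/1048576
(2,0): OLD=2065377/32768 → NEW=0, ERR=2065377/32768
(2,1): OLD=121801147/1048576 → NEW=0, ERR=121801147/1048576
(2,2): OLD=388074247/2097152 → NEW=255, ERR=-146699513/2097152
(2,3): OLD=3950296011/33554432 → NEW=0, ERR=3950296011/33554432
(3,0): OLD=1434061265/16777216 → NEW=0, ERR=1434061265/16777216
(3,1): OLD=43894315471/268435456 → NEW=255, ERR=-24556725809/268435456
(3,2): OLD=465793817649/4294967296 → NEW=0, ERR=465793817649/4294967296
(3,3): OLD=17789091903703/68719476736 → NEW=255, ERR=265625336023/68719476736
(4,0): OLD=285867859645/4294967296 → NEW=0, ERR=285867859645/4294967296
(4,1): OLD=4267773404855/34359738368 → NEW=0, ERR=4267773404855/34359738368
(4,2): OLD=243255291913943/1099511627776 → NEW=255, ERR=-37120173168937/1099511627776
(4,3): OLD=3187983008367633/17592186044416 → NEW=255, ERR=-1298024432958447/17592186044416
Output grid:
  Row 0: ..##  (2 black, running=2)
  Row 1: .#.#  (2 black, running=4)
  Row 2: ..#.  (3 black, running=7)
  Row 3: .#.#  (2 black, running=9)
  Row 4: ..##  (2 black, running=11)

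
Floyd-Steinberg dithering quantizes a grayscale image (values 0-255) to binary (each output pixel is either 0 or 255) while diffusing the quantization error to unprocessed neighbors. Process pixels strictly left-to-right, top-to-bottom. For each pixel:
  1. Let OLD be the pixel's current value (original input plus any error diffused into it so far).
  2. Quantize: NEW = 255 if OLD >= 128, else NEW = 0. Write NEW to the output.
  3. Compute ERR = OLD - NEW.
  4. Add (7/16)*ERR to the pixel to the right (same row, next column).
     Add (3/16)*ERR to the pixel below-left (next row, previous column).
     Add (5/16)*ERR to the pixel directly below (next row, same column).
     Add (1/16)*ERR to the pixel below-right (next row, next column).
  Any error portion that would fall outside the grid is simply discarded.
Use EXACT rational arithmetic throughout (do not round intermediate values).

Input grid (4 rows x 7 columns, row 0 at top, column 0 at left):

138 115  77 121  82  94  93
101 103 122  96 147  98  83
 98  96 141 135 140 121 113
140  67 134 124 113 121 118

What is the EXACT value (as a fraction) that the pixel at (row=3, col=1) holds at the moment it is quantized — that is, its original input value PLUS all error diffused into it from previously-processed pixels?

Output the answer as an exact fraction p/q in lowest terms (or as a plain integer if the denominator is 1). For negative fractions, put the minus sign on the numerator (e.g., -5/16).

Answer: 1327747263/134217728

Derivation:
(0,0): OLD=138 → NEW=255, ERR=-117
(0,1): OLD=1021/16 → NEW=0, ERR=1021/16
(0,2): OLD=26859/256 → NEW=0, ERR=26859/256
(0,3): OLD=683629/4096 → NEW=255, ERR=-360851/4096
(0,4): OLD=2847995/65536 → NEW=0, ERR=2847995/65536
(0,5): OLD=118502109/1048576 → NEW=0, ERR=118502109/1048576
(0,6): OLD=2389795851/16777216 → NEW=255, ERR=-1888394229/16777216
(1,0): OLD=19559/256 → NEW=0, ERR=19559/256
(1,1): OLD=345553/2048 → NEW=255, ERR=-176687/2048
(1,2): OLD=6849317/65536 → NEW=0, ERR=6849317/65536
(1,3): OLD=33790081/262144 → NEW=255, ERR=-33056639/262144
(1,4): OLD=2031632931/16777216 → NEW=0, ERR=2031632931/16777216
(1,5): OLD=22536088979/134217728 → NEW=255, ERR=-11689431661/134217728
(1,6): OLD=36047621949/2147483648 → NEW=0, ERR=36047621949/2147483648
(2,0): OLD=3463563/32768 → NEW=0, ERR=3463563/32768
(2,1): OLD=146438313/1048576 → NEW=255, ERR=-120948567/1048576
(2,2): OLD=1579749435/16777216 → NEW=0, ERR=1579749435/16777216
(2,3): OLD=22283616035/134217728 → NEW=255, ERR=-11941904605/134217728
(2,4): OLD=123163200787/1073741824 → NEW=0, ERR=123163200787/1073741824
(2,5): OLD=5314850501681/34359738368 → NEW=255, ERR=-3446882782159/34359738368
(2,6): OLD=37885542744935/549755813888 → NEW=0, ERR=37885542744935/549755813888
(3,0): OLD=2540134619/16777216 → NEW=255, ERR=-1738055461/16777216
(3,1): OLD=1327747263/134217728 → NEW=0, ERR=1327747263/134217728
Target (3,1): original=67, with diffused error = 1327747263/134217728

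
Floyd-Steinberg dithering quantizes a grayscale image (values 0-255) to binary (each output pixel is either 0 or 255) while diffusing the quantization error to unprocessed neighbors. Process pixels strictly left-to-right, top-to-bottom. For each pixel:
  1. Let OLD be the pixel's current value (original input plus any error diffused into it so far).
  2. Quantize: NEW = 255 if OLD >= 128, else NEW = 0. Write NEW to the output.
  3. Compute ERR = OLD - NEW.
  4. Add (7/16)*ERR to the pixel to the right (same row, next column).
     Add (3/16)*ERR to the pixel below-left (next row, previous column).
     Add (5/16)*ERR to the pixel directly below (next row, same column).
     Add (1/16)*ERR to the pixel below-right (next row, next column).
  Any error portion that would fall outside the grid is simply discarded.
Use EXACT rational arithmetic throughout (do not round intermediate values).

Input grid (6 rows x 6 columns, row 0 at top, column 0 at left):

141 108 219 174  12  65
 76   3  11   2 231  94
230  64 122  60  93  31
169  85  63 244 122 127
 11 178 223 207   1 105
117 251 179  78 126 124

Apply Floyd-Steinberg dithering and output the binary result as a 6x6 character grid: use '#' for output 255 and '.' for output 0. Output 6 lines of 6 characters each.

(0,0): OLD=141 → NEW=255, ERR=-114
(0,1): OLD=465/8 → NEW=0, ERR=465/8
(0,2): OLD=31287/128 → NEW=255, ERR=-1353/128
(0,3): OLD=346881/2048 → NEW=255, ERR=-175359/2048
(0,4): OLD=-834297/32768 → NEW=0, ERR=-834297/32768
(0,5): OLD=28238641/524288 → NEW=0, ERR=28238641/524288
(1,0): OLD=6563/128 → NEW=0, ERR=6563/128
(1,1): OLD=35317/1024 → NEW=0, ERR=35317/1024
(1,2): OLD=339609/32768 → NEW=0, ERR=339609/32768
(1,3): OLD=-3363035/131072 → NEW=0, ERR=-3363035/131072
(1,4): OLD=1816683727/8388608 → NEW=255, ERR=-322411313/8388608
(1,5): OLD=12405098489/134217728 → NEW=0, ERR=12405098489/134217728
(2,0): OLD=4136791/16384 → NEW=255, ERR=-41129/16384
(2,1): OLD=41328301/524288 → NEW=0, ERR=41328301/524288
(2,2): OLD=1317602887/8388608 → NEW=255, ERR=-821492153/8388608
(2,3): OLD=173076687/67108864 → NEW=0, ERR=173076687/67108864
(2,4): OLD=210117695469/2147483648 → NEW=0, ERR=210117695469/2147483648
(2,5): OLD=3445846340683/34359738368 → NEW=0, ERR=3445846340683/34359738368
(3,0): OLD=1535079015/8388608 → NEW=255, ERR=-604016025/8388608
(3,1): OLD=4000562139/67108864 → NEW=0, ERR=4000562139/67108864
(3,2): OLD=34299618177/536870912 → NEW=0, ERR=34299618177/536870912
(3,3): OLD=9791908835907/34359738368 → NEW=255, ERR=1030175552067/34359738368
(3,4): OLD=50758504041059/274877906944 → NEW=255, ERR=-19335362229661/274877906944
(3,5): OLD=587933289949933/4398046511104 → NEW=255, ERR=-533568570381587/4398046511104
(4,0): OLD=-347794519/1073741824 → NEW=0, ERR=-347794519/1073741824
(4,1): OLD=3504110782101/17179869184 → NEW=255, ERR=-876755859819/17179869184
(4,2): OLD=126435656747567/549755813888 → NEW=255, ERR=-13752075793873/549755813888
(4,3): OLD=1726051404840587/8796093022208 → NEW=255, ERR=-516952315822453/8796093022208
(4,4): OLD=-9509273160107973/140737488355328 → NEW=0, ERR=-9509273160107973/140737488355328
(4,5): OLD=74603391593554877/2251799813685248 → NEW=0, ERR=74603391593554877/2251799813685248
(5,0): OLD=29502623971471/274877906944 → NEW=0, ERR=29502623971471/274877906944
(5,1): OLD=2439140848428415/8796093022208 → NEW=255, ERR=196137127765375/8796093022208
(5,2): OLD=11732524149378405/70368744177664 → NEW=255, ERR=-6211505615925915/70368744177664
(5,3): OLD=15274770695134887/2251799813685248 → NEW=0, ERR=15274770695134887/2251799813685248
(5,4): OLD=497160043547110375/4503599627370496 → NEW=0, ERR=497160043547110375/4503599627370496
(5,5): OLD=12856999140344930323/72057594037927936 → NEW=255, ERR=-5517687339326693357/72057594037927936
Row 0: #.##..
Row 1: ....#.
Row 2: #.#...
Row 3: #..###
Row 4: .###..
Row 5: .##..#

Answer: #.##..
....#.
#.#...
#..###
.###..
.##..#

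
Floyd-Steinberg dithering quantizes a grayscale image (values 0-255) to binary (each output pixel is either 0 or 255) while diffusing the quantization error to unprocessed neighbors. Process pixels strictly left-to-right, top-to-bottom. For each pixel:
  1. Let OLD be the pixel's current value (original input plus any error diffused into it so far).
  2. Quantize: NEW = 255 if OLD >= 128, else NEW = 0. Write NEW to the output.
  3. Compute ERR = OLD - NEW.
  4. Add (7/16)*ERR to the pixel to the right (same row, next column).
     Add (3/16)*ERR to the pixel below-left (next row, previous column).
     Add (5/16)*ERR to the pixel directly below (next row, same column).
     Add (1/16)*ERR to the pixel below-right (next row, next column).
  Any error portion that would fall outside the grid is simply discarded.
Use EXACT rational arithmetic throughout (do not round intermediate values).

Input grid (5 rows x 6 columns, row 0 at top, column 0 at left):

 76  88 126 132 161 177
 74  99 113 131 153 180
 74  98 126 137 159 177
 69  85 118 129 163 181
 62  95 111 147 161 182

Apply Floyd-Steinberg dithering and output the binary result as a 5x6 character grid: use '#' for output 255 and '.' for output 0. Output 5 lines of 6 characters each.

Answer: ..#.##
.#.#.#
.#.##.
..#.##
.#.#.#

Derivation:
(0,0): OLD=76 → NEW=0, ERR=76
(0,1): OLD=485/4 → NEW=0, ERR=485/4
(0,2): OLD=11459/64 → NEW=255, ERR=-4861/64
(0,3): OLD=101141/1024 → NEW=0, ERR=101141/1024
(0,4): OLD=3345811/16384 → NEW=255, ERR=-832109/16384
(0,5): OLD=40574725/262144 → NEW=255, ERR=-26271995/262144
(1,0): OLD=7711/64 → NEW=0, ERR=7711/64
(1,1): OLD=92217/512 → NEW=255, ERR=-38343/512
(1,2): OLD=1353293/16384 → NEW=0, ERR=1353293/16384
(1,3): OLD=12041113/65536 → NEW=255, ERR=-4670567/65536
(1,4): OLD=391460027/4194304 → NEW=0, ERR=391460027/4194304
(1,5): OLD=12505036205/67108864 → NEW=255, ERR=-4607724115/67108864
(2,0): OLD=799619/8192 → NEW=0, ERR=799619/8192
(2,1): OLD=36783793/262144 → NEW=255, ERR=-30062927/262144
(2,2): OLD=350626835/4194304 → NEW=0, ERR=350626835/4194304
(2,3): OLD=5837271931/33554432 → NEW=255, ERR=-2719108229/33554432
(2,4): OLD=145368404017/1073741824 → NEW=255, ERR=-128435761103/1073741824
(2,5): OLD=1873382355559/17179869184 → NEW=0, ERR=1873382355559/17179869184
(3,0): OLD=327157235/4194304 → NEW=0, ERR=327157235/4194304
(3,1): OLD=3525302679/33554432 → NEW=0, ERR=3525302679/33554432
(3,2): OLD=45023790213/268435456 → NEW=255, ERR=-23427251067/268435456
(3,3): OLD=829635964671/17179869184 → NEW=0, ERR=829635964671/17179869184
(3,4): OLD=22282826674879/137438953472 → NEW=255, ERR=-12764106460481/137438953472
(3,5): OLD=367169980832721/2199023255552 → NEW=255, ERR=-193580949333039/2199023255552
(4,0): OLD=56948193981/536870912 → NEW=0, ERR=56948193981/536870912
(4,1): OLD=1398017978105/8589934592 → NEW=255, ERR=-792415342855/8589934592
(4,2): OLD=16214775395035/274877906944 → NEW=0, ERR=16214775395035/274877906944
(4,3): OLD=725812998215719/4398046511104 → NEW=255, ERR=-395688862115801/4398046511104
(4,4): OLD=5568189855073879/70368744177664 → NEW=0, ERR=5568189855073879/70368744177664
(4,5): OLD=206382937629822209/1125899906842624 → NEW=255, ERR=-80721538615046911/1125899906842624
Row 0: ..#.##
Row 1: .#.#.#
Row 2: .#.##.
Row 3: ..#.##
Row 4: .#.#.#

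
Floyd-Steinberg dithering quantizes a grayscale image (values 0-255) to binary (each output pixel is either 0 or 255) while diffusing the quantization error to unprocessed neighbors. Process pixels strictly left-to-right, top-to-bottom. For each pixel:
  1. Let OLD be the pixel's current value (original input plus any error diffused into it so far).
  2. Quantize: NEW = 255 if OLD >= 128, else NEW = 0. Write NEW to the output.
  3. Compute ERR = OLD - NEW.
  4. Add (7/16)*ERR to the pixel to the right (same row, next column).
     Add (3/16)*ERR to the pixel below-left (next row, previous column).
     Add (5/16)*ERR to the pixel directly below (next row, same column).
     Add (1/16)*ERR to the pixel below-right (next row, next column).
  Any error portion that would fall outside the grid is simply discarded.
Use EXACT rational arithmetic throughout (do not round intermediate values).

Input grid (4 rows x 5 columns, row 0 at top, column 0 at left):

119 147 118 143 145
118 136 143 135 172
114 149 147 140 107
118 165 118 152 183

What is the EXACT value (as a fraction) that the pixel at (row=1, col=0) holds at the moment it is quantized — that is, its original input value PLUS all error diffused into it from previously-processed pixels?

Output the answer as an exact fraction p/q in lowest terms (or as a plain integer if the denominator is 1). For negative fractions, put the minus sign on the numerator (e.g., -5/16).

(0,0): OLD=119 → NEW=0, ERR=119
(0,1): OLD=3185/16 → NEW=255, ERR=-895/16
(0,2): OLD=23943/256 → NEW=0, ERR=23943/256
(0,3): OLD=753329/4096 → NEW=255, ERR=-291151/4096
(0,4): OLD=7464663/65536 → NEW=0, ERR=7464663/65536
(1,0): OLD=37043/256 → NEW=255, ERR=-28237/256
Target (1,0): original=118, with diffused error = 37043/256

Answer: 37043/256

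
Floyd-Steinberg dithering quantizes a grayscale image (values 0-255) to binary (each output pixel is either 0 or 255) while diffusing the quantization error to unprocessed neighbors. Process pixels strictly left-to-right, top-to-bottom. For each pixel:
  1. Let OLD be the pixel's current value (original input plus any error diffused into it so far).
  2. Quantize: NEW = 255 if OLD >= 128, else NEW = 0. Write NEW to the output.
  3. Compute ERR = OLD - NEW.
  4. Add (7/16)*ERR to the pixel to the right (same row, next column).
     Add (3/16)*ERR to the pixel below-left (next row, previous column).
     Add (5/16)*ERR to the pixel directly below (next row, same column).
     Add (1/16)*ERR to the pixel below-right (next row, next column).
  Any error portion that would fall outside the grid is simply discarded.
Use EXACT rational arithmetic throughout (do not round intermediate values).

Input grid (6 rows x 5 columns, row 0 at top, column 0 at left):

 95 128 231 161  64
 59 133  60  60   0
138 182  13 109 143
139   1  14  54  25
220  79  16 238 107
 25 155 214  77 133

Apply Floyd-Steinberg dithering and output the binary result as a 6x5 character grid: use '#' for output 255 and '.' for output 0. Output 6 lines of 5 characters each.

Answer: .###.
.#...
#...#
.....
##.##
..#.#

Derivation:
(0,0): OLD=95 → NEW=0, ERR=95
(0,1): OLD=2713/16 → NEW=255, ERR=-1367/16
(0,2): OLD=49567/256 → NEW=255, ERR=-15713/256
(0,3): OLD=549465/4096 → NEW=255, ERR=-495015/4096
(0,4): OLD=729199/65536 → NEW=0, ERR=729199/65536
(1,0): OLD=18603/256 → NEW=0, ERR=18603/256
(1,1): OLD=271405/2048 → NEW=255, ERR=-250835/2048
(1,2): OLD=-2671567/65536 → NEW=0, ERR=-2671567/65536
(1,3): OLD=694365/262144 → NEW=0, ERR=694365/262144
(1,4): OLD=-12236425/4194304 → NEW=0, ERR=-12236425/4194304
(2,0): OLD=4513599/32768 → NEW=255, ERR=-3842241/32768
(2,1): OLD=93663525/1048576 → NEW=0, ERR=93663525/1048576
(2,2): OLD=539927983/16777216 → NEW=0, ERR=539927983/16777216
(2,3): OLD=32430399133/268435456 → NEW=0, ERR=32430399133/268435456
(2,4): OLD=837988491019/4294967296 → NEW=255, ERR=-257228169461/4294967296
(3,0): OLD=1998265039/16777216 → NEW=0, ERR=1998265039/16777216
(3,1): OLD=10700964643/134217728 → NEW=0, ERR=10700964643/134217728
(3,2): OLD=374406345585/4294967296 → NEW=0, ERR=374406345585/4294967296
(3,3): OLD=1036583143593/8589934592 → NEW=0, ERR=1036583143593/8589934592
(3,4): OLD=9157546919597/137438953472 → NEW=0, ERR=9157546919597/137438953472
(4,0): OLD=584479898049/2147483648 → NEW=255, ERR=36871567809/2147483648
(4,1): OLD=9291969841089/68719476736 → NEW=255, ERR=-8231496726591/68719476736
(4,2): OLD=20281105948527/1099511627776 → NEW=0, ERR=20281105948527/1099511627776
(4,3): OLD=5307950382650305/17592186044416 → NEW=255, ERR=821942941324225/17592186044416
(4,4): OLD=43855175403930311/281474976710656 → NEW=255, ERR=-27920943657286969/281474976710656
(5,0): OLD=8692751364067/1099511627776 → NEW=0, ERR=8692751364067/1099511627776
(5,1): OLD=1104419959434729/8796093022208 → NEW=0, ERR=1104419959434729/8796093022208
(5,2): OLD=77678578586014129/281474976710656 → NEW=255, ERR=5902459524796849/281474976710656
(5,3): OLD=93819738859501535/1125899906842624 → NEW=0, ERR=93819738859501535/1125899906842624
(5,4): OLD=2546838648876625637/18014398509481984 → NEW=255, ERR=-2046832971041280283/18014398509481984
Row 0: .###.
Row 1: .#...
Row 2: #...#
Row 3: .....
Row 4: ##.##
Row 5: ..#.#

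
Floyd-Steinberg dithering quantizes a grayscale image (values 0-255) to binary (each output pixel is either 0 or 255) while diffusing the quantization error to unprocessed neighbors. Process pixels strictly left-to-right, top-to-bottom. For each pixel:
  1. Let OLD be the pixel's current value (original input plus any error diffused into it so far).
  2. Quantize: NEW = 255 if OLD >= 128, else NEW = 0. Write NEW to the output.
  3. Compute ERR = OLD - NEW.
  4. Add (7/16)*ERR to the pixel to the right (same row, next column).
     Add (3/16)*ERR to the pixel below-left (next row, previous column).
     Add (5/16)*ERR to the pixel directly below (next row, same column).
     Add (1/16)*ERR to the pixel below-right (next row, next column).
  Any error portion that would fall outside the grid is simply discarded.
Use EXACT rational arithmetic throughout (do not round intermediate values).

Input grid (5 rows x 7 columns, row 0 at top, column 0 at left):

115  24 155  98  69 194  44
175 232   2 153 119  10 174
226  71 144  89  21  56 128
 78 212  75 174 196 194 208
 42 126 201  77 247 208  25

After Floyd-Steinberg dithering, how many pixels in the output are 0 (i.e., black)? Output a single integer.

Answer: 17

Derivation:
(0,0): OLD=115 → NEW=0, ERR=115
(0,1): OLD=1189/16 → NEW=0, ERR=1189/16
(0,2): OLD=48003/256 → NEW=255, ERR=-17277/256
(0,3): OLD=280469/4096 → NEW=0, ERR=280469/4096
(0,4): OLD=6485267/65536 → NEW=0, ERR=6485267/65536
(0,5): OLD=248820613/1048576 → NEW=255, ERR=-18566267/1048576
(0,6): OLD=608233635/16777216 → NEW=0, ERR=608233635/16777216
(1,0): OLD=57567/256 → NEW=255, ERR=-7713/256
(1,1): OLD=484505/2048 → NEW=255, ERR=-37735/2048
(1,2): OLD=-633587/65536 → NEW=0, ERR=-633587/65536
(1,3): OLD=48366857/262144 → NEW=255, ERR=-18479863/262144
(1,4): OLD=2013975163/16777216 → NEW=0, ERR=2013975163/16777216
(1,5): OLD=9390904299/134217728 → NEW=0, ERR=9390904299/134217728
(1,6): OLD=461351348069/2147483648 → NEW=255, ERR=-86256982171/2147483648
(2,0): OLD=6983843/32768 → NEW=255, ERR=-1371997/32768
(2,1): OLD=45328049/1048576 → NEW=0, ERR=45328049/1048576
(2,2): OLD=2441449811/16777216 → NEW=255, ERR=-1836740269/16777216
(2,3): OLD=5499872379/134217728 → NEW=0, ERR=5499872379/134217728
(2,4): OLD=91433146411/1073741824 → NEW=0, ERR=91433146411/1073741824
(2,5): OLD=3954499616633/34359738368 → NEW=0, ERR=3954499616633/34359738368
(2,6): OLD=93553754420959/549755813888 → NEW=255, ERR=-46633978120481/549755813888
(3,0): OLD=1225087475/16777216 → NEW=0, ERR=1225087475/16777216
(3,1): OLD=31448744823/134217728 → NEW=255, ERR=-2776775817/134217728
(3,2): OLD=45227919765/1073741824 → NEW=0, ERR=45227919765/1073741824
(3,3): OLD=920658908387/4294967296 → NEW=255, ERR=-174557752093/4294967296
(3,4): OLD=125877675009523/549755813888 → NEW=255, ERR=-14310057531917/549755813888
(3,5): OLD=914771724758281/4398046511104 → NEW=255, ERR=-206730135573239/4398046511104
(3,6): OLD=11830404666051223/70368744177664 → NEW=255, ERR=-6113625099253097/70368744177664
(4,0): OLD=130867484765/2147483648 → NEW=0, ERR=130867484765/2147483648
(4,1): OLD=5451436077753/34359738368 → NEW=255, ERR=-3310297206087/34359738368
(4,2): OLD=89665064651895/549755813888 → NEW=255, ERR=-50522667889545/549755813888
(4,3): OLD=96075024233805/4398046511104 → NEW=0, ERR=96075024233805/4398046511104
(4,4): OLD=8341132567690007/35184372088832 → NEW=255, ERR=-630882314962153/35184372088832
(4,5): OLD=188643854706091863/1125899906842624 → NEW=255, ERR=-98460621538777257/1125899906842624
(4,6): OLD=-780877310681388143/18014398509481984 → NEW=0, ERR=-780877310681388143/18014398509481984
Output grid:
  Row 0: ..#..#.  (5 black, running=5)
  Row 1: ##.#..#  (3 black, running=8)
  Row 2: #.#...#  (4 black, running=12)
  Row 3: .#.####  (2 black, running=14)
  Row 4: .##.##.  (3 black, running=17)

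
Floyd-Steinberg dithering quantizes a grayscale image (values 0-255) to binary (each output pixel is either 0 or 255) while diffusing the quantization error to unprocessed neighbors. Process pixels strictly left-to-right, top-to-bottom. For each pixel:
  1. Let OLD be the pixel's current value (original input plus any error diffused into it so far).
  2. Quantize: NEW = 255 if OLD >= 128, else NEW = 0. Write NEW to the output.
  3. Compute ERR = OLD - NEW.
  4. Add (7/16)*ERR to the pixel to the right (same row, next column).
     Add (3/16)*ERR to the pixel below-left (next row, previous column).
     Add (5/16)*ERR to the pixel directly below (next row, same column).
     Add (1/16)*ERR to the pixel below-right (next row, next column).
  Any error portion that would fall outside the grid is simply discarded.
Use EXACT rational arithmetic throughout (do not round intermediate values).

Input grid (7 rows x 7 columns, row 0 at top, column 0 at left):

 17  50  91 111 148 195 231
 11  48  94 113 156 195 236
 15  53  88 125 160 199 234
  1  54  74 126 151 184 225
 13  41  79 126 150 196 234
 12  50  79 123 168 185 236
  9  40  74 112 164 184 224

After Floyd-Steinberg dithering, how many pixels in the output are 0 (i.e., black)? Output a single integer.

(0,0): OLD=17 → NEW=0, ERR=17
(0,1): OLD=919/16 → NEW=0, ERR=919/16
(0,2): OLD=29729/256 → NEW=0, ERR=29729/256
(0,3): OLD=662759/4096 → NEW=255, ERR=-381721/4096
(0,4): OLD=7027281/65536 → NEW=0, ERR=7027281/65536
(0,5): OLD=253663287/1048576 → NEW=255, ERR=-13723593/1048576
(0,6): OLD=3779471745/16777216 → NEW=255, ERR=-498718335/16777216
(1,0): OLD=6933/256 → NEW=0, ERR=6933/256
(1,1): OLD=206099/2048 → NEW=0, ERR=206099/2048
(1,2): OLD=10514191/65536 → NEW=255, ERR=-6197489/65536
(1,3): OLD=18315363/262144 → NEW=0, ERR=18315363/262144
(1,4): OLD=3553366985/16777216 → NEW=255, ERR=-724823095/16777216
(1,5): OLD=23238046873/134217728 → NEW=255, ERR=-10987473767/134217728
(1,6): OLD=408188471255/2147483648 → NEW=255, ERR=-139419858985/2147483648
(2,0): OLD=1387137/32768 → NEW=0, ERR=1387137/32768
(2,1): OLD=91152667/1048576 → NEW=0, ERR=91152667/1048576
(2,2): OLD=1943971601/16777216 → NEW=0, ERR=1943971601/16777216
(2,3): OLD=24631061449/134217728 → NEW=255, ERR=-9594459191/134217728
(2,4): OLD=111929145049/1073741824 → NEW=0, ERR=111929145049/1073741824
(2,5): OLD=7014561131443/34359738368 → NEW=255, ERR=-1747172152397/34359738368
(2,6): OLD=102446273379861/549755813888 → NEW=255, ERR=-37741459161579/549755813888
(3,0): OLD=512177137/16777216 → NEW=0, ERR=512177137/16777216
(3,1): OLD=15957548445/134217728 → NEW=0, ERR=15957548445/134217728
(3,2): OLD=165629828455/1073741824 → NEW=255, ERR=-108174336665/1073741824
(3,3): OLD=370966602625/4294967296 → NEW=0, ERR=370966602625/4294967296
(3,4): OLD=113998222841841/549755813888 → NEW=255, ERR=-26189509699599/549755813888
(3,5): OLD=619732060388835/4398046511104 → NEW=255, ERR=-501769799942685/4398046511104
(3,6): OLD=10587282438405629/70368744177664 → NEW=255, ERR=-7356747326898691/70368744177664
(4,0): OLD=96277018239/2147483648 → NEW=0, ERR=96277018239/2147483648
(4,1): OLD=2775804929907/34359738368 → NEW=0, ERR=2775804929907/34359738368
(4,2): OLD=58541780805021/549755813888 → NEW=0, ERR=58541780805021/549755813888
(4,3): OLD=810782511321039/4398046511104 → NEW=255, ERR=-310719349010481/4398046511104
(4,4): OLD=3103628098426109/35184372088832 → NEW=0, ERR=3103628098426109/35184372088832
(4,5): OLD=198563091901460285/1125899906842624 → NEW=255, ERR=-88541384343408835/1125899906842624
(4,6): OLD=2878586705877699771/18014398509481984 → NEW=255, ERR=-1715084914040206149/18014398509481984
(5,0): OLD=22626646015497/549755813888 → NEW=0, ERR=22626646015497/549755813888
(5,1): OLD=510263913347843/4398046511104 → NEW=0, ERR=510263913347843/4398046511104
(5,2): OLD=5447897199833925/35184372088832 → NEW=255, ERR=-3524117682818235/35184372088832
(5,3): OLD=22601402398737081/281474976710656 → NEW=0, ERR=22601402398737081/281474976710656
(5,4): OLD=3810670406128879379/18014398509481984 → NEW=255, ERR=-783001213789026541/18014398509481984
(5,5): OLD=18601051594172164707/144115188075855872 → NEW=255, ERR=-18148321365171082653/144115188075855872
(5,6): OLD=337204006860669617261/2305843009213693952 → NEW=255, ERR=-250785960488822340499/2305843009213693952
(6,0): OLD=3069176278262385/70368744177664 → NEW=0, ERR=3069176278262385/70368744177664
(6,1): OLD=89092847882443301/1125899906842624 → NEW=0, ERR=89092847882443301/1125899906842624
(6,2): OLD=1794700986229745103/18014398509481984 → NEW=0, ERR=1794700986229745103/18014398509481984
(6,3): OLD=23961902952612890513/144115188075855872 → NEW=255, ERR=-12787470006730356847/144115188075855872
(6,4): OLD=26806608605626548259/288230376151711744 → NEW=0, ERR=26806608605626548259/288230376151711744
(6,5): OLD=5985124154995052666207/36893488147419103232 → NEW=255, ERR=-3422715322596818657953/36893488147419103232
(6,6): OLD=83558407153582750978729/590295810358705651712 → NEW=255, ERR=-66967024487887190207831/590295810358705651712
Output grid:
  Row 0: ...#.##  (4 black, running=4)
  Row 1: ..#.###  (3 black, running=7)
  Row 2: ...#.##  (4 black, running=11)
  Row 3: ..#.###  (3 black, running=14)
  Row 4: ...#.##  (4 black, running=18)
  Row 5: ..#.###  (3 black, running=21)
  Row 6: ...#.##  (4 black, running=25)

Answer: 25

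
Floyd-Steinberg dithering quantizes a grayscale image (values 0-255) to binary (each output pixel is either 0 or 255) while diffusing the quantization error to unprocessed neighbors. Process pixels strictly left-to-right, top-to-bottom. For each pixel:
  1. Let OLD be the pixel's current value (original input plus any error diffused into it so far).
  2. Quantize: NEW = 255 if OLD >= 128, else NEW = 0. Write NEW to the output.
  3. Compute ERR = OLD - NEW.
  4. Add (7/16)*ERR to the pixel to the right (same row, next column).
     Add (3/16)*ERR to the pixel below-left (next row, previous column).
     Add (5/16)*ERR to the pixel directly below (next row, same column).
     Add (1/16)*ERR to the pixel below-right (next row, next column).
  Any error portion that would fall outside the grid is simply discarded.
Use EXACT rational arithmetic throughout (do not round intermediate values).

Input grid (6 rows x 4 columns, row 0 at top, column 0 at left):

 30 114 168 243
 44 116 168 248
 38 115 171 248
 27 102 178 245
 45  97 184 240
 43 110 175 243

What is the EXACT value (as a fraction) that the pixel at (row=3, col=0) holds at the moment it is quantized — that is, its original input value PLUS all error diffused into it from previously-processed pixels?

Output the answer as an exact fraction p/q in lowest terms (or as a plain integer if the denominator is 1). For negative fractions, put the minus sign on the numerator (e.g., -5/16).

(0,0): OLD=30 → NEW=0, ERR=30
(0,1): OLD=1017/8 → NEW=0, ERR=1017/8
(0,2): OLD=28623/128 → NEW=255, ERR=-4017/128
(0,3): OLD=469545/2048 → NEW=255, ERR=-52695/2048
(1,0): OLD=9883/128 → NEW=0, ERR=9883/128
(1,1): OLD=189949/1024 → NEW=255, ERR=-71171/1024
(1,2): OLD=4289537/32768 → NEW=255, ERR=-4066303/32768
(1,3): OLD=96315351/524288 → NEW=255, ERR=-37378089/524288
(2,0): OLD=804399/16384 → NEW=0, ERR=804399/16384
(2,1): OLD=50498485/524288 → NEW=0, ERR=50498485/524288
(2,2): OLD=164257913/1048576 → NEW=255, ERR=-103128967/1048576
(2,3): OLD=2934944213/16777216 → NEW=255, ERR=-1343245867/16777216
(3,0): OLD=506691711/8388608 → NEW=0, ERR=506691711/8388608
Target (3,0): original=27, with diffused error = 506691711/8388608

Answer: 506691711/8388608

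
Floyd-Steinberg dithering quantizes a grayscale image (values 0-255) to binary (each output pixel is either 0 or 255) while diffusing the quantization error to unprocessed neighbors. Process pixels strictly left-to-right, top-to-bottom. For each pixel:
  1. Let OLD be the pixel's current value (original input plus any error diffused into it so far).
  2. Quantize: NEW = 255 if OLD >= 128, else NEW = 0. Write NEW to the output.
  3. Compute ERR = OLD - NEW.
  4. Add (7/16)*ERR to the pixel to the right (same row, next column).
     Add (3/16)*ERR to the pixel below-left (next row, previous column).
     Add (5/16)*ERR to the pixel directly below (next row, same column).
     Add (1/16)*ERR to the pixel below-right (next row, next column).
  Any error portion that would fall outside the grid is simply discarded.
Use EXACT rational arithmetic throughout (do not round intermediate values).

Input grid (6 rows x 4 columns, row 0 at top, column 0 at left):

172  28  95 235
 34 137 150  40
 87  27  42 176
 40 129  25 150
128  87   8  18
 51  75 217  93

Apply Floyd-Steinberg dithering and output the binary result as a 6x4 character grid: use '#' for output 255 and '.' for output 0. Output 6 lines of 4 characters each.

(0,0): OLD=172 → NEW=255, ERR=-83
(0,1): OLD=-133/16 → NEW=0, ERR=-133/16
(0,2): OLD=23389/256 → NEW=0, ERR=23389/256
(0,3): OLD=1126283/4096 → NEW=255, ERR=81803/4096
(1,0): OLD=1665/256 → NEW=0, ERR=1665/256
(1,1): OLD=305543/2048 → NEW=255, ERR=-216697/2048
(1,2): OLD=8879123/65536 → NEW=255, ERR=-7832557/65536
(1,3): OLD=-353035/1048576 → NEW=0, ERR=-353035/1048576
(2,0): OLD=2267325/32768 → NEW=0, ERR=2267325/32768
(2,1): OLD=2311151/1048576 → NEW=0, ERR=2311151/1048576
(2,2): OLD=-2223925/2097152 → NEW=0, ERR=-2223925/2097152
(2,3): OLD=5635840383/33554432 → NEW=255, ERR=-2920539777/33554432
(3,0): OLD=1040794093/16777216 → NEW=0, ERR=1040794093/16777216
(3,1): OLD=43206120755/268435456 → NEW=255, ERR=-25244920525/268435456
(3,2): OLD=-140264873267/4294967296 → NEW=0, ERR=-140264873267/4294967296
(3,3): OLD=7452367341851/68719476736 → NEW=0, ERR=7452367341851/68719476736
(4,0): OLD=557284579753/4294967296 → NEW=255, ERR=-537932080727/4294967296
(4,1): OLD=19562468475/34359738368 → NEW=0, ERR=19562468475/34359738368
(4,2): OLD=13743180090651/1099511627776 → NEW=0, ERR=13743180090651/1099511627776
(4,3): OLD=973143189225773/17592186044416 → NEW=0, ERR=973143189225773/17592186044416
(5,0): OLD=6578950684633/549755813888 → NEW=0, ERR=6578950684633/549755813888
(5,1): OLD=1318168185477903/17592186044416 → NEW=0, ERR=1318168185477903/17592186044416
(5,2): OLD=2323004600104571/8796093022208 → NEW=255, ERR=80000879441531/8796093022208
(5,3): OLD=32382791973851723/281474976710656 → NEW=0, ERR=32382791973851723/281474976710656
Row 0: #..#
Row 1: .##.
Row 2: ...#
Row 3: .#..
Row 4: #...
Row 5: ..#.

Answer: #..#
.##.
...#
.#..
#...
..#.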